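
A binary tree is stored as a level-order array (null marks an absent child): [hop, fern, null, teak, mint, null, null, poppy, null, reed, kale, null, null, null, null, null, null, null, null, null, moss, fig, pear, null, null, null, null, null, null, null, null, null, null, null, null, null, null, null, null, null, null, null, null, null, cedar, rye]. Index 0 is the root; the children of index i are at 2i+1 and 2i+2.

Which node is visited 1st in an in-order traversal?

poppy

In-order visits the left subtree, then the node, then the right subtree.
At hop: go left to fern.
  At fern: go left to teak.
    At teak: go left to poppy.
      poppy is a leaf — visit poppy.
    Visit teak.
    At teak: no right child.
  Visit fern.
  At fern: go right to mint.
    At mint: go left to reed.
      At reed: no left child.
      Visit reed.
      At reed: go right to moss.
        moss is a leaf — visit moss.
    Visit mint.
    At mint: go right to kale.
      At kale: go left to fig.
        At fig: no left child.
        Visit fig.
        At fig: go right to cedar.
          cedar is a leaf — visit cedar.
      Visit kale.
      At kale: go right to pear.
        At pear: go left to rye.
          rye is a leaf — visit rye.
        Visit pear.
        At pear: no right child.
Visit hop.
At hop: no right child.
Full in-order sequence: poppy, teak, fern, reed, moss, mint, fig, cedar, kale, rye, pear, hop.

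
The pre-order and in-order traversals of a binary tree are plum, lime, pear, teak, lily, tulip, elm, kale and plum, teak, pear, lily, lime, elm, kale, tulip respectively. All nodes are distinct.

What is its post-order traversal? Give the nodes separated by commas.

The first element of pre-order is the root; it splits in-order into left and right subtrees.
Root plum: left subtree has 0 nodes { }, right has 7 {teak, pear, lily, lime, elm, kale, tulip}.
  Root lime: left subtree has 3 nodes {teak, pear, lily}, right has 3 {elm, kale, tulip}.
    Root pear: left subtree has 1 node {teak}, right has 1 {lily}.
    Root tulip: left subtree has 2 nodes {elm, kale}, right has 0 { }.
      Root elm: left subtree has 0 nodes { }, right has 1 {kale}.

teak, lily, pear, kale, elm, tulip, lime, plum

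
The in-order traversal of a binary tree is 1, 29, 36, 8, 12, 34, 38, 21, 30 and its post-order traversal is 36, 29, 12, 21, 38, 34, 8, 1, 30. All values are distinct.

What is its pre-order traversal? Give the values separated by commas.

30, 1, 8, 29, 36, 34, 12, 38, 21

The last element of post-order is the root; it splits in-order into left and right subtrees.
Root 30: left subtree has 8 nodes {1, 29, 36, 8, 12, 34, 38, 21}, right has 0 { }.
  Root 1: left subtree has 0 nodes { }, right has 7 {29, 36, 8, 12, 34, 38, 21}.
    Root 8: left subtree has 2 nodes {29, 36}, right has 4 {12, 34, 38, 21}.
      Root 29: left subtree has 0 nodes { }, right has 1 {36}.
      Root 34: left subtree has 1 node {12}, right has 2 {38, 21}.
        Root 38: left subtree has 0 nodes { }, right has 1 {21}.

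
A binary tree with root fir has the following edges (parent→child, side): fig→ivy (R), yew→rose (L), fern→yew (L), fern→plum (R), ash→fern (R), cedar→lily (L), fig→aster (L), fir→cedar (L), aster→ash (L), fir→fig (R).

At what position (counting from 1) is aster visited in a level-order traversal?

Level-order visits nodes level by level from the root, left to right within each level.
Level 0: fir
Level 1: cedar, fig
Level 2: lily, aster, ivy
Level 3: ash
Level 4: fern
Level 5: yew, plum
Level 6: rose
Full level-order sequence: fir, cedar, fig, lily, aster, ivy, ash, fern, yew, plum, rose.

5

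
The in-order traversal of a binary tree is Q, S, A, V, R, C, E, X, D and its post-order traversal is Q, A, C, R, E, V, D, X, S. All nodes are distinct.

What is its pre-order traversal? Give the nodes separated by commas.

The last element of post-order is the root; it splits in-order into left and right subtrees.
Root S: left subtree has 1 node {Q}, right has 7 {A, V, R, C, E, X, D}.
  Root X: left subtree has 5 nodes {A, V, R, C, E}, right has 1 {D}.
    Root V: left subtree has 1 node {A}, right has 3 {R, C, E}.
      Root E: left subtree has 2 nodes {R, C}, right has 0 { }.
        Root R: left subtree has 0 nodes { }, right has 1 {C}.

S, Q, X, V, A, E, R, C, D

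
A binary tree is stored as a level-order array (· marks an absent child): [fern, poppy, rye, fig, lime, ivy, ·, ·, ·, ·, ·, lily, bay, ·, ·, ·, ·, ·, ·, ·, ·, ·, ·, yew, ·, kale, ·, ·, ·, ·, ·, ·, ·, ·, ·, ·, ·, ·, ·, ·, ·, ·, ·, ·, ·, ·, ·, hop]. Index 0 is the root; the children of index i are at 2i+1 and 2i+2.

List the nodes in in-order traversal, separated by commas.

In-order visits the left subtree, then the node, then the right subtree.
At fern: go left to poppy.
  At poppy: go left to fig.
    fig is a leaf — visit fig.
  Visit poppy.
  At poppy: go right to lime.
    lime is a leaf — visit lime.
Visit fern.
At fern: go right to rye.
  At rye: go left to ivy.
    At ivy: go left to lily.
      At lily: go left to yew.
        At yew: go left to hop.
          hop is a leaf — visit hop.
        Visit yew.
        At yew: no right child.
      Visit lily.
      At lily: no right child.
    Visit ivy.
    At ivy: go right to bay.
      At bay: go left to kale.
        kale is a leaf — visit kale.
      Visit bay.
      At bay: no right child.
  Visit rye.
  At rye: no right child.

fig, poppy, lime, fern, hop, yew, lily, ivy, kale, bay, rye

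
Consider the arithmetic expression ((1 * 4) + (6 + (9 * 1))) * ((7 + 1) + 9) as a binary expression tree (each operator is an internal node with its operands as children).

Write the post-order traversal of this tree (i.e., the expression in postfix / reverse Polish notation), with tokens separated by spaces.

Post-order on an expression tree gives postfix notation: for each operator, emit left operand, right operand, then the operator.

1 4 * 6 9 1 * + + 7 1 + 9 + *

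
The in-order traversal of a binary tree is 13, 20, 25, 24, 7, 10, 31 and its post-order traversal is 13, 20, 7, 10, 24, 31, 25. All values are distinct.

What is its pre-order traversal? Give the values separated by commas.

The last element of post-order is the root; it splits in-order into left and right subtrees.
Root 25: left subtree has 2 nodes {13, 20}, right has 4 {24, 7, 10, 31}.
  Root 20: left subtree has 1 node {13}, right has 0 { }.
  Root 31: left subtree has 3 nodes {24, 7, 10}, right has 0 { }.
    Root 24: left subtree has 0 nodes { }, right has 2 {7, 10}.
      Root 10: left subtree has 1 node {7}, right has 0 { }.

25, 20, 13, 31, 24, 10, 7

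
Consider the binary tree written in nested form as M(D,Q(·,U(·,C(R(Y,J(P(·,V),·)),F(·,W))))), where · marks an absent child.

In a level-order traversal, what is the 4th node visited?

U

Level-order visits nodes level by level from the root, left to right within each level.
Level 0: M
Level 1: D, Q
Level 2: U
Level 3: C
Level 4: R, F
Level 5: Y, J, W
Level 6: P
Level 7: V
Full level-order sequence: M, D, Q, U, C, R, F, Y, J, W, P, V.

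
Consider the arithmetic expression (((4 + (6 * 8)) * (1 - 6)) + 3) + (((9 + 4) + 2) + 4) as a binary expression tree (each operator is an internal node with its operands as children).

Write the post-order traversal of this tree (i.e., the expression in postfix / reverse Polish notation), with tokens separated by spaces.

Post-order on an expression tree gives postfix notation: for each operator, emit left operand, right operand, then the operator.

4 6 8 * + 1 6 - * 3 + 9 4 + 2 + 4 + +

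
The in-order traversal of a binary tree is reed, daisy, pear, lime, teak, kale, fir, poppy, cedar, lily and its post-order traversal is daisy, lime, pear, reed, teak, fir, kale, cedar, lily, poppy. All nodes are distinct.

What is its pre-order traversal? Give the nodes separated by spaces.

poppy kale teak reed pear daisy lime fir lily cedar

The last element of post-order is the root; it splits in-order into left and right subtrees.
Root poppy: left subtree has 7 nodes {reed, daisy, pear, lime, teak, kale, fir}, right has 2 {cedar, lily}.
  Root kale: left subtree has 5 nodes {reed, daisy, pear, lime, teak}, right has 1 {fir}.
    Root teak: left subtree has 4 nodes {reed, daisy, pear, lime}, right has 0 { }.
      Root reed: left subtree has 0 nodes { }, right has 3 {daisy, pear, lime}.
        Root pear: left subtree has 1 node {daisy}, right has 1 {lime}.
  Root lily: left subtree has 1 node {cedar}, right has 0 { }.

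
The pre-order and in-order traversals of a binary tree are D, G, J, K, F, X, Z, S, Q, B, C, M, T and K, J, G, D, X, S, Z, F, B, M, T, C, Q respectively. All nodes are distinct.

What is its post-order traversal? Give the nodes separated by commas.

K, J, G, S, Z, X, T, M, C, B, Q, F, D

The first element of pre-order is the root; it splits in-order into left and right subtrees.
Root D: left subtree has 3 nodes {K, J, G}, right has 9 {X, S, Z, F, B, M, T, C, Q}.
  Root G: left subtree has 2 nodes {K, J}, right has 0 { }.
    Root J: left subtree has 1 node {K}, right has 0 { }.
  Root F: left subtree has 3 nodes {X, S, Z}, right has 5 {B, M, T, C, Q}.
    Root X: left subtree has 0 nodes { }, right has 2 {S, Z}.
      Root Z: left subtree has 1 node {S}, right has 0 { }.
    Root Q: left subtree has 4 nodes {B, M, T, C}, right has 0 { }.
      Root B: left subtree has 0 nodes { }, right has 3 {M, T, C}.
        Root C: left subtree has 2 nodes {M, T}, right has 0 { }.
          Root M: left subtree has 0 nodes { }, right has 1 {T}.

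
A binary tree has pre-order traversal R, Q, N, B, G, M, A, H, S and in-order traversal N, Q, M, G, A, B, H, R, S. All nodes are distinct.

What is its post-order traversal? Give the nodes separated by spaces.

The first element of pre-order is the root; it splits in-order into left and right subtrees.
Root R: left subtree has 7 nodes {N, Q, M, G, A, B, H}, right has 1 {S}.
  Root Q: left subtree has 1 node {N}, right has 5 {M, G, A, B, H}.
    Root B: left subtree has 3 nodes {M, G, A}, right has 1 {H}.
      Root G: left subtree has 1 node {M}, right has 1 {A}.

N M A G H B Q S R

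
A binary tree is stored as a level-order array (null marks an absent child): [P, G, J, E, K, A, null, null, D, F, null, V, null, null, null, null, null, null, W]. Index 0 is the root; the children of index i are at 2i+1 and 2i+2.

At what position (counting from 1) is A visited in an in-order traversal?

In-order visits the left subtree, then the node, then the right subtree.
At P: go left to G.
  At G: go left to E.
    At E: no left child.
    Visit E.
    At E: go right to D.
      At D: no left child.
      Visit D.
      At D: go right to W.
        W is a leaf — visit W.
  Visit G.
  At G: go right to K.
    At K: go left to F.
      F is a leaf — visit F.
    Visit K.
    At K: no right child.
Visit P.
At P: go right to J.
  At J: go left to A.
    At A: go left to V.
      V is a leaf — visit V.
    Visit A.
    At A: no right child.
  Visit J.
  At J: no right child.
Full in-order sequence: E, D, W, G, F, K, P, V, A, J.

9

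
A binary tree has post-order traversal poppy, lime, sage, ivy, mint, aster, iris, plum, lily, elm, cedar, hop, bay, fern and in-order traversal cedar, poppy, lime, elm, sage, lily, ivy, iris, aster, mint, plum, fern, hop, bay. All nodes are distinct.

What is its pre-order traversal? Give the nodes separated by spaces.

fern cedar elm lime poppy lily sage plum iris ivy aster mint bay hop

The last element of post-order is the root; it splits in-order into left and right subtrees.
Root fern: left subtree has 11 nodes {cedar, poppy, lime, elm, sage, lily, ivy, iris, aster, mint, plum}, right has 2 {hop, bay}.
  Root cedar: left subtree has 0 nodes { }, right has 10 {poppy, lime, elm, sage, lily, ivy, iris, aster, mint, plum}.
    Root elm: left subtree has 2 nodes {poppy, lime}, right has 7 {sage, lily, ivy, iris, aster, mint, plum}.
      Root lime: left subtree has 1 node {poppy}, right has 0 { }.
      Root lily: left subtree has 1 node {sage}, right has 5 {ivy, iris, aster, mint, plum}.
        Root plum: left subtree has 4 nodes {ivy, iris, aster, mint}, right has 0 { }.
          Root iris: left subtree has 1 node {ivy}, right has 2 {aster, mint}.
            Root aster: left subtree has 0 nodes { }, right has 1 {mint}.
  Root bay: left subtree has 1 node {hop}, right has 0 { }.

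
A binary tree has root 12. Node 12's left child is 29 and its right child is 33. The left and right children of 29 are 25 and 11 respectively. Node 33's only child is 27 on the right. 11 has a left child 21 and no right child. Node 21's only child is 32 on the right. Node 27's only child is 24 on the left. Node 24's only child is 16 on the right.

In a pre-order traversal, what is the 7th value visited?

Pre-order visits the node, then its left subtree, then its right subtree.
Visit 12.
At 12: go left to 29.
  Visit 29.
  At 29: go left to 25.
    25 is a leaf — visit 25.
  At 29: go right to 11.
    Visit 11.
    At 11: go left to 21.
      Visit 21.
      At 21: no left child.
      At 21: go right to 32.
        32 is a leaf — visit 32.
    At 11: no right child.
At 12: go right to 33.
  Visit 33.
  At 33: no left child.
  At 33: go right to 27.
    Visit 27.
    At 27: go left to 24.
      Visit 24.
      At 24: no left child.
      At 24: go right to 16.
        16 is a leaf — visit 16.
    At 27: no right child.
Full pre-order sequence: 12, 29, 25, 11, 21, 32, 33, 27, 24, 16.

33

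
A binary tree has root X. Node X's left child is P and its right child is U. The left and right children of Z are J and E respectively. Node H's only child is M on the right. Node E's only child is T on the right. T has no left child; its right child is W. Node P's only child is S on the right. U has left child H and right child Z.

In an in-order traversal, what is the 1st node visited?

P

In-order visits the left subtree, then the node, then the right subtree.
At X: go left to P.
  At P: no left child.
  Visit P.
  At P: go right to S.
    S is a leaf — visit S.
Visit X.
At X: go right to U.
  At U: go left to H.
    At H: no left child.
    Visit H.
    At H: go right to M.
      M is a leaf — visit M.
  Visit U.
  At U: go right to Z.
    At Z: go left to J.
      J is a leaf — visit J.
    Visit Z.
    At Z: go right to E.
      At E: no left child.
      Visit E.
      At E: go right to T.
        At T: no left child.
        Visit T.
        At T: go right to W.
          W is a leaf — visit W.
Full in-order sequence: P, S, X, H, M, U, J, Z, E, T, W.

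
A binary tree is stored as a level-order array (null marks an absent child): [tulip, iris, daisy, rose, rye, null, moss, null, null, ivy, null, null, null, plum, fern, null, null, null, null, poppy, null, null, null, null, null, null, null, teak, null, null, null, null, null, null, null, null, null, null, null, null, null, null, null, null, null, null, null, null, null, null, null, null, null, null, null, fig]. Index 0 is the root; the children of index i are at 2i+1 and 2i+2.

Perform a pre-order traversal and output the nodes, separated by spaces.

tulip iris rose rye ivy poppy daisy moss plum teak fig fern

Pre-order visits the node, then its left subtree, then its right subtree.
Visit tulip.
At tulip: go left to iris.
  Visit iris.
  At iris: go left to rose.
    rose is a leaf — visit rose.
  At iris: go right to rye.
    Visit rye.
    At rye: go left to ivy.
      Visit ivy.
      At ivy: go left to poppy.
        poppy is a leaf — visit poppy.
      At ivy: no right child.
    At rye: no right child.
At tulip: go right to daisy.
  Visit daisy.
  At daisy: no left child.
  At daisy: go right to moss.
    Visit moss.
    At moss: go left to plum.
      Visit plum.
      At plum: go left to teak.
        Visit teak.
        At teak: go left to fig.
          fig is a leaf — visit fig.
        At teak: no right child.
      At plum: no right child.
    At moss: go right to fern.
      fern is a leaf — visit fern.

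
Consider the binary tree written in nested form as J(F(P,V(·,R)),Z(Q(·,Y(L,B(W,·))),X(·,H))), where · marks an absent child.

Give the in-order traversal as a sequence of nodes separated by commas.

In-order visits the left subtree, then the node, then the right subtree.
At J: go left to F.
  At F: go left to P.
    P is a leaf — visit P.
  Visit F.
  At F: go right to V.
    At V: no left child.
    Visit V.
    At V: go right to R.
      R is a leaf — visit R.
Visit J.
At J: go right to Z.
  At Z: go left to Q.
    At Q: no left child.
    Visit Q.
    At Q: go right to Y.
      At Y: go left to L.
        L is a leaf — visit L.
      Visit Y.
      At Y: go right to B.
        At B: go left to W.
          W is a leaf — visit W.
        Visit B.
        At B: no right child.
  Visit Z.
  At Z: go right to X.
    At X: no left child.
    Visit X.
    At X: go right to H.
      H is a leaf — visit H.

P, F, V, R, J, Q, L, Y, W, B, Z, X, H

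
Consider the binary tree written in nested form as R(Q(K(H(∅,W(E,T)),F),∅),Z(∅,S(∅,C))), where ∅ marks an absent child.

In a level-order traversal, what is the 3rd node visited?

Z

Level-order visits nodes level by level from the root, left to right within each level.
Level 0: R
Level 1: Q, Z
Level 2: K, S
Level 3: H, F, C
Level 4: W
Level 5: E, T
Full level-order sequence: R, Q, Z, K, S, H, F, C, W, E, T.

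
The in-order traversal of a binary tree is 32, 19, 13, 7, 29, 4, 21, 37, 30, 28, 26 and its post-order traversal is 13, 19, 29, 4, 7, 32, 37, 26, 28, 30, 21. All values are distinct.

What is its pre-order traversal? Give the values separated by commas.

21, 32, 7, 19, 13, 4, 29, 30, 37, 28, 26

The last element of post-order is the root; it splits in-order into left and right subtrees.
Root 21: left subtree has 6 nodes {32, 19, 13, 7, 29, 4}, right has 4 {37, 30, 28, 26}.
  Root 32: left subtree has 0 nodes { }, right has 5 {19, 13, 7, 29, 4}.
    Root 7: left subtree has 2 nodes {19, 13}, right has 2 {29, 4}.
      Root 19: left subtree has 0 nodes { }, right has 1 {13}.
      Root 4: left subtree has 1 node {29}, right has 0 { }.
  Root 30: left subtree has 1 node {37}, right has 2 {28, 26}.
    Root 28: left subtree has 0 nodes { }, right has 1 {26}.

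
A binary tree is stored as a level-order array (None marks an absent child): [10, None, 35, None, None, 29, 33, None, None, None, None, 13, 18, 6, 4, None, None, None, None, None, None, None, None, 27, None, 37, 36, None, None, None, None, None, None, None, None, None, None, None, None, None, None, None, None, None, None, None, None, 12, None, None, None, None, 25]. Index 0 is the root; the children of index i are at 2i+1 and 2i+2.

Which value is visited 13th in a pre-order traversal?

Pre-order visits the node, then its left subtree, then its right subtree.
Visit 10.
At 10: no left child.
At 10: go right to 35.
  Visit 35.
  At 35: go left to 29.
    Visit 29.
    At 29: go left to 13.
      Visit 13.
      At 13: go left to 27.
        Visit 27.
        At 27: go left to 12.
          12 is a leaf — visit 12.
        At 27: no right child.
      At 13: no right child.
    At 29: go right to 18.
      Visit 18.
      At 18: go left to 37.
        Visit 37.
        At 37: no left child.
        At 37: go right to 25.
          25 is a leaf — visit 25.
      At 18: go right to 36.
        36 is a leaf — visit 36.
  At 35: go right to 33.
    Visit 33.
    At 33: go left to 6.
      6 is a leaf — visit 6.
    At 33: go right to 4.
      4 is a leaf — visit 4.
Full pre-order sequence: 10, 35, 29, 13, 27, 12, 18, 37, 25, 36, 33, 6, 4.

4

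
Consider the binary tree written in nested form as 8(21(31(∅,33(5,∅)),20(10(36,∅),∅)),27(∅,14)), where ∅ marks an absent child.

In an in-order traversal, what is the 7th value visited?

In-order visits the left subtree, then the node, then the right subtree.
At 8: go left to 21.
  At 21: go left to 31.
    At 31: no left child.
    Visit 31.
    At 31: go right to 33.
      At 33: go left to 5.
        5 is a leaf — visit 5.
      Visit 33.
      At 33: no right child.
  Visit 21.
  At 21: go right to 20.
    At 20: go left to 10.
      At 10: go left to 36.
        36 is a leaf — visit 36.
      Visit 10.
      At 10: no right child.
    Visit 20.
    At 20: no right child.
Visit 8.
At 8: go right to 27.
  At 27: no left child.
  Visit 27.
  At 27: go right to 14.
    14 is a leaf — visit 14.
Full in-order sequence: 31, 5, 33, 21, 36, 10, 20, 8, 27, 14.

20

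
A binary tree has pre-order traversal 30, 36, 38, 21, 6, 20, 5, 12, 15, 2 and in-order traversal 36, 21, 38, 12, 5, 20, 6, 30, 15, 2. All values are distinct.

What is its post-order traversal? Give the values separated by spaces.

The first element of pre-order is the root; it splits in-order into left and right subtrees.
Root 30: left subtree has 7 nodes {36, 21, 38, 12, 5, 20, 6}, right has 2 {15, 2}.
  Root 36: left subtree has 0 nodes { }, right has 6 {21, 38, 12, 5, 20, 6}.
    Root 38: left subtree has 1 node {21}, right has 4 {12, 5, 20, 6}.
      Root 6: left subtree has 3 nodes {12, 5, 20}, right has 0 { }.
        Root 20: left subtree has 2 nodes {12, 5}, right has 0 { }.
          Root 5: left subtree has 1 node {12}, right has 0 { }.
  Root 15: left subtree has 0 nodes { }, right has 1 {2}.

21 12 5 20 6 38 36 2 15 30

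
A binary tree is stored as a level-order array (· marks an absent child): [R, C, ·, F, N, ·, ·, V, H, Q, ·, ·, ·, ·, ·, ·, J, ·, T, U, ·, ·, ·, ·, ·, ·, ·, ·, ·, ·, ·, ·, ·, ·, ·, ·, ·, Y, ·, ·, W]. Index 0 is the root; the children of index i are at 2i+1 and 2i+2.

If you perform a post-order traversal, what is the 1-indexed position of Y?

3

Post-order visits the left subtree, then the right subtree, then the node.
At R: go left to C.
  At C: go left to F.
    At F: go left to V.
      At V: no left child.
      At V: go right to J.
        J is a leaf — visit J.
      Visit V.
    At F: go right to H.
      At H: no left child.
      At H: go right to T.
        At T: go left to Y.
          Y is a leaf — visit Y.
        At T: no right child.
        Visit T.
      Visit H.
    Visit F.
  At C: go right to N.
    At N: go left to Q.
      At Q: go left to U.
        At U: no left child.
        At U: go right to W.
          W is a leaf — visit W.
        Visit U.
      At Q: no right child.
      Visit Q.
    At N: no right child.
    Visit N.
  Visit C.
At R: no right child.
Visit R.
Full post-order sequence: J, V, Y, T, H, F, W, U, Q, N, C, R.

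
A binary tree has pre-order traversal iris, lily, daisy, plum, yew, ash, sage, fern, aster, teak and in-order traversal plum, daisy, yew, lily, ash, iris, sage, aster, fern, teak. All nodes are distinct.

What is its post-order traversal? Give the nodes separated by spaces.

The first element of pre-order is the root; it splits in-order into left and right subtrees.
Root iris: left subtree has 5 nodes {plum, daisy, yew, lily, ash}, right has 4 {sage, aster, fern, teak}.
  Root lily: left subtree has 3 nodes {plum, daisy, yew}, right has 1 {ash}.
    Root daisy: left subtree has 1 node {plum}, right has 1 {yew}.
  Root sage: left subtree has 0 nodes { }, right has 3 {aster, fern, teak}.
    Root fern: left subtree has 1 node {aster}, right has 1 {teak}.

plum yew daisy ash lily aster teak fern sage iris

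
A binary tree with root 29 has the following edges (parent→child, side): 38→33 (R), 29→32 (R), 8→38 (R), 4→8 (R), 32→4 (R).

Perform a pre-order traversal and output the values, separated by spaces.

29 32 4 8 38 33

Pre-order visits the node, then its left subtree, then its right subtree.
Visit 29.
At 29: no left child.
At 29: go right to 32.
  Visit 32.
  At 32: no left child.
  At 32: go right to 4.
    Visit 4.
    At 4: no left child.
    At 4: go right to 8.
      Visit 8.
      At 8: no left child.
      At 8: go right to 38.
        Visit 38.
        At 38: no left child.
        At 38: go right to 33.
          33 is a leaf — visit 33.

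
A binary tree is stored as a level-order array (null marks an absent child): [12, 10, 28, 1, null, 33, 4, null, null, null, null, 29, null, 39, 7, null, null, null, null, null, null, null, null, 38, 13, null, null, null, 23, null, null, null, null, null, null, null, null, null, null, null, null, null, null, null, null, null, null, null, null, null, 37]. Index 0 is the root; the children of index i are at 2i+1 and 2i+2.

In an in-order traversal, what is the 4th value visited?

38

In-order visits the left subtree, then the node, then the right subtree.
At 12: go left to 10.
  At 10: go left to 1.
    1 is a leaf — visit 1.
  Visit 10.
  At 10: no right child.
Visit 12.
At 12: go right to 28.
  At 28: go left to 33.
    At 33: go left to 29.
      At 29: go left to 38.
        38 is a leaf — visit 38.
      Visit 29.
      At 29: go right to 13.
        At 13: no left child.
        Visit 13.
        At 13: go right to 37.
          37 is a leaf — visit 37.
    Visit 33.
    At 33: no right child.
  Visit 28.
  At 28: go right to 4.
    At 4: go left to 39.
      At 39: no left child.
      Visit 39.
      At 39: go right to 23.
        23 is a leaf — visit 23.
    Visit 4.
    At 4: go right to 7.
      7 is a leaf — visit 7.
Full in-order sequence: 1, 10, 12, 38, 29, 13, 37, 33, 28, 39, 23, 4, 7.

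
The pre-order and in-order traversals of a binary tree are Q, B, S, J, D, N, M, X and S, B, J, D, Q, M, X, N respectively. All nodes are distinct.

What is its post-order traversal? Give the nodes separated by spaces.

S D J B X M N Q

The first element of pre-order is the root; it splits in-order into left and right subtrees.
Root Q: left subtree has 4 nodes {S, B, J, D}, right has 3 {M, X, N}.
  Root B: left subtree has 1 node {S}, right has 2 {J, D}.
    Root J: left subtree has 0 nodes { }, right has 1 {D}.
  Root N: left subtree has 2 nodes {M, X}, right has 0 { }.
    Root M: left subtree has 0 nodes { }, right has 1 {X}.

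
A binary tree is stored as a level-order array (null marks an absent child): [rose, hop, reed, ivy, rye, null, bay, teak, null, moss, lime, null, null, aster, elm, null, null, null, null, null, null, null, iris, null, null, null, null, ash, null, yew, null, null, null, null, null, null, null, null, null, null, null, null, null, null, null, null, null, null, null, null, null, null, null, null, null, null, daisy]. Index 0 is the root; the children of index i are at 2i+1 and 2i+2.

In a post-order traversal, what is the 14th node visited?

reed

Post-order visits the left subtree, then the right subtree, then the node.
At rose: go left to hop.
  At hop: go left to ivy.
    At ivy: go left to teak.
      teak is a leaf — visit teak.
    At ivy: no right child.
    Visit ivy.
  At hop: go right to rye.
    At rye: go left to moss.
      moss is a leaf — visit moss.
    At rye: go right to lime.
      At lime: no left child.
      At lime: go right to iris.
        iris is a leaf — visit iris.
      Visit lime.
    Visit rye.
  Visit hop.
At rose: go right to reed.
  At reed: no left child.
  At reed: go right to bay.
    At bay: go left to aster.
      At aster: go left to ash.
        At ash: no left child.
        At ash: go right to daisy.
          daisy is a leaf — visit daisy.
        Visit ash.
      At aster: no right child.
      Visit aster.
    At bay: go right to elm.
      At elm: go left to yew.
        yew is a leaf — visit yew.
      At elm: no right child.
      Visit elm.
    Visit bay.
  Visit reed.
Visit rose.
Full post-order sequence: teak, ivy, moss, iris, lime, rye, hop, daisy, ash, aster, yew, elm, bay, reed, rose.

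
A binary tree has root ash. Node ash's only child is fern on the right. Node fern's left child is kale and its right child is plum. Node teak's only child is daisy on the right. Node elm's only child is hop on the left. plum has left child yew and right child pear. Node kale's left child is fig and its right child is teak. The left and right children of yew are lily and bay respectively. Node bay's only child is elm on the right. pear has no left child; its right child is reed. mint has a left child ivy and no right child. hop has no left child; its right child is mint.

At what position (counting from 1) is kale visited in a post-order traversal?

4

Post-order visits the left subtree, then the right subtree, then the node.
At ash: no left child.
At ash: go right to fern.
  At fern: go left to kale.
    At kale: go left to fig.
      fig is a leaf — visit fig.
    At kale: go right to teak.
      At teak: no left child.
      At teak: go right to daisy.
        daisy is a leaf — visit daisy.
      Visit teak.
    Visit kale.
  At fern: go right to plum.
    At plum: go left to yew.
      At yew: go left to lily.
        lily is a leaf — visit lily.
      At yew: go right to bay.
        At bay: no left child.
        At bay: go right to elm.
          At elm: go left to hop.
            At hop: no left child.
            At hop: go right to mint.
              At mint: go left to ivy.
                ivy is a leaf — visit ivy.
              At mint: no right child.
              Visit mint.
            Visit hop.
          At elm: no right child.
          Visit elm.
        Visit bay.
      Visit yew.
    At plum: go right to pear.
      At pear: no left child.
      At pear: go right to reed.
        reed is a leaf — visit reed.
      Visit pear.
    Visit plum.
  Visit fern.
Visit ash.
Full post-order sequence: fig, daisy, teak, kale, lily, ivy, mint, hop, elm, bay, yew, reed, pear, plum, fern, ash.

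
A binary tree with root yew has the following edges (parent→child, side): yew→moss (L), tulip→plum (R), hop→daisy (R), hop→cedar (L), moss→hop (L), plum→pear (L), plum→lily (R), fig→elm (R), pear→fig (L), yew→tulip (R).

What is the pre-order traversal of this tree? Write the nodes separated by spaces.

Pre-order visits the node, then its left subtree, then its right subtree.
Visit yew.
At yew: go left to moss.
  Visit moss.
  At moss: go left to hop.
    Visit hop.
    At hop: go left to cedar.
      cedar is a leaf — visit cedar.
    At hop: go right to daisy.
      daisy is a leaf — visit daisy.
  At moss: no right child.
At yew: go right to tulip.
  Visit tulip.
  At tulip: no left child.
  At tulip: go right to plum.
    Visit plum.
    At plum: go left to pear.
      Visit pear.
      At pear: go left to fig.
        Visit fig.
        At fig: no left child.
        At fig: go right to elm.
          elm is a leaf — visit elm.
      At pear: no right child.
    At plum: go right to lily.
      lily is a leaf — visit lily.

yew moss hop cedar daisy tulip plum pear fig elm lily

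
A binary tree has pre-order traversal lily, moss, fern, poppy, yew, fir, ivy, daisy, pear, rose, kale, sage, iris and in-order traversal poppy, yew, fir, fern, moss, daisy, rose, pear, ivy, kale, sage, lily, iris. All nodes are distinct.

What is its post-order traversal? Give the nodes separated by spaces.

The first element of pre-order is the root; it splits in-order into left and right subtrees.
Root lily: left subtree has 11 nodes {poppy, yew, fir, fern, moss, daisy, rose, pear, ivy, kale, sage}, right has 1 {iris}.
  Root moss: left subtree has 4 nodes {poppy, yew, fir, fern}, right has 6 {daisy, rose, pear, ivy, kale, sage}.
    Root fern: left subtree has 3 nodes {poppy, yew, fir}, right has 0 { }.
      Root poppy: left subtree has 0 nodes { }, right has 2 {yew, fir}.
        Root yew: left subtree has 0 nodes { }, right has 1 {fir}.
    Root ivy: left subtree has 3 nodes {daisy, rose, pear}, right has 2 {kale, sage}.
      Root daisy: left subtree has 0 nodes { }, right has 2 {rose, pear}.
        Root pear: left subtree has 1 node {rose}, right has 0 { }.
      Root kale: left subtree has 0 nodes { }, right has 1 {sage}.

fir yew poppy fern rose pear daisy sage kale ivy moss iris lily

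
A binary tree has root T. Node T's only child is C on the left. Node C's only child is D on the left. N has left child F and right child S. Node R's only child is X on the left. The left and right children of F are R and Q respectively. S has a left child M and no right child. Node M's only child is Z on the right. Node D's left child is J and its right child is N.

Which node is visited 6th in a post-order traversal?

Post-order visits the left subtree, then the right subtree, then the node.
At T: go left to C.
  At C: go left to D.
    At D: go left to J.
      J is a leaf — visit J.
    At D: go right to N.
      At N: go left to F.
        At F: go left to R.
          At R: go left to X.
            X is a leaf — visit X.
          At R: no right child.
          Visit R.
        At F: go right to Q.
          Q is a leaf — visit Q.
        Visit F.
      At N: go right to S.
        At S: go left to M.
          At M: no left child.
          At M: go right to Z.
            Z is a leaf — visit Z.
          Visit M.
        At S: no right child.
        Visit S.
      Visit N.
    Visit D.
  At C: no right child.
  Visit C.
At T: no right child.
Visit T.
Full post-order sequence: J, X, R, Q, F, Z, M, S, N, D, C, T.

Z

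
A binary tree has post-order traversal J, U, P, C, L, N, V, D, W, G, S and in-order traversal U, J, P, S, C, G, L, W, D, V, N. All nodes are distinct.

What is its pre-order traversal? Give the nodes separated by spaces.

The last element of post-order is the root; it splits in-order into left and right subtrees.
Root S: left subtree has 3 nodes {U, J, P}, right has 7 {C, G, L, W, D, V, N}.
  Root P: left subtree has 2 nodes {U, J}, right has 0 { }.
    Root U: left subtree has 0 nodes { }, right has 1 {J}.
  Root G: left subtree has 1 node {C}, right has 5 {L, W, D, V, N}.
    Root W: left subtree has 1 node {L}, right has 3 {D, V, N}.
      Root D: left subtree has 0 nodes { }, right has 2 {V, N}.
        Root V: left subtree has 0 nodes { }, right has 1 {N}.

S P U J G C W L D V N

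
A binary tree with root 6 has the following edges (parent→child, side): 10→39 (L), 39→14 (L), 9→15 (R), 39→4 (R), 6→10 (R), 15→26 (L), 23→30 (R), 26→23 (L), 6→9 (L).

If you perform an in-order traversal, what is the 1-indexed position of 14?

In-order visits the left subtree, then the node, then the right subtree.
At 6: go left to 9.
  At 9: no left child.
  Visit 9.
  At 9: go right to 15.
    At 15: go left to 26.
      At 26: go left to 23.
        At 23: no left child.
        Visit 23.
        At 23: go right to 30.
          30 is a leaf — visit 30.
      Visit 26.
      At 26: no right child.
    Visit 15.
    At 15: no right child.
Visit 6.
At 6: go right to 10.
  At 10: go left to 39.
    At 39: go left to 14.
      14 is a leaf — visit 14.
    Visit 39.
    At 39: go right to 4.
      4 is a leaf — visit 4.
  Visit 10.
  At 10: no right child.
Full in-order sequence: 9, 23, 30, 26, 15, 6, 14, 39, 4, 10.

7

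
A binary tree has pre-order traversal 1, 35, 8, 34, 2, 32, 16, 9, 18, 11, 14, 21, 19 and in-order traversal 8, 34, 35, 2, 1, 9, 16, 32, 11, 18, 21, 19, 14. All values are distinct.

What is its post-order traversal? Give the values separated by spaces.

34 8 2 35 9 16 11 19 21 14 18 32 1

The first element of pre-order is the root; it splits in-order into left and right subtrees.
Root 1: left subtree has 4 nodes {8, 34, 35, 2}, right has 8 {9, 16, 32, 11, 18, 21, 19, 14}.
  Root 35: left subtree has 2 nodes {8, 34}, right has 1 {2}.
    Root 8: left subtree has 0 nodes { }, right has 1 {34}.
  Root 32: left subtree has 2 nodes {9, 16}, right has 5 {11, 18, 21, 19, 14}.
    Root 16: left subtree has 1 node {9}, right has 0 { }.
    Root 18: left subtree has 1 node {11}, right has 3 {21, 19, 14}.
      Root 14: left subtree has 2 nodes {21, 19}, right has 0 { }.
        Root 21: left subtree has 0 nodes { }, right has 1 {19}.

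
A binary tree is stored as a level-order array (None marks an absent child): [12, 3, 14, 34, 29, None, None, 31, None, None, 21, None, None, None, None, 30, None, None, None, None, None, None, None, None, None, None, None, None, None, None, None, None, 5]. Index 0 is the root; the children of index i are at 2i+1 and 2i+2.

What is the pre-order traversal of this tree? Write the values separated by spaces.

Pre-order visits the node, then its left subtree, then its right subtree.
Visit 12.
At 12: go left to 3.
  Visit 3.
  At 3: go left to 34.
    Visit 34.
    At 34: go left to 31.
      Visit 31.
      At 31: go left to 30.
        Visit 30.
        At 30: no left child.
        At 30: go right to 5.
          5 is a leaf — visit 5.
      At 31: no right child.
    At 34: no right child.
  At 3: go right to 29.
    Visit 29.
    At 29: no left child.
    At 29: go right to 21.
      21 is a leaf — visit 21.
At 12: go right to 14.
  14 is a leaf — visit 14.

12 3 34 31 30 5 29 21 14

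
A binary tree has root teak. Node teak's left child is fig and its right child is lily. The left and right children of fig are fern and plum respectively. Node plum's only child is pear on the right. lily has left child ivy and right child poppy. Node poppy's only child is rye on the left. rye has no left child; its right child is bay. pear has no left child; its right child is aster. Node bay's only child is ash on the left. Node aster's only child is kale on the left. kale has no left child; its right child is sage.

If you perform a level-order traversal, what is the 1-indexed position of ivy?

6

Level-order visits nodes level by level from the root, left to right within each level.
Level 0: teak
Level 1: fig, lily
Level 2: fern, plum, ivy, poppy
Level 3: pear, rye
Level 4: aster, bay
Level 5: kale, ash
Level 6: sage
Full level-order sequence: teak, fig, lily, fern, plum, ivy, poppy, pear, rye, aster, bay, kale, ash, sage.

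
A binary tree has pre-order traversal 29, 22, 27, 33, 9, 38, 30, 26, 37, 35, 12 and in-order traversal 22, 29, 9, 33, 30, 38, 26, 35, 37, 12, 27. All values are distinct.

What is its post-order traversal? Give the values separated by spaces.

The first element of pre-order is the root; it splits in-order into left and right subtrees.
Root 29: left subtree has 1 node {22}, right has 9 {9, 33, 30, 38, 26, 35, 37, 12, 27}.
  Root 27: left subtree has 8 nodes {9, 33, 30, 38, 26, 35, 37, 12}, right has 0 { }.
    Root 33: left subtree has 1 node {9}, right has 6 {30, 38, 26, 35, 37, 12}.
      Root 38: left subtree has 1 node {30}, right has 4 {26, 35, 37, 12}.
        Root 26: left subtree has 0 nodes { }, right has 3 {35, 37, 12}.
          Root 37: left subtree has 1 node {35}, right has 1 {12}.

22 9 30 35 12 37 26 38 33 27 29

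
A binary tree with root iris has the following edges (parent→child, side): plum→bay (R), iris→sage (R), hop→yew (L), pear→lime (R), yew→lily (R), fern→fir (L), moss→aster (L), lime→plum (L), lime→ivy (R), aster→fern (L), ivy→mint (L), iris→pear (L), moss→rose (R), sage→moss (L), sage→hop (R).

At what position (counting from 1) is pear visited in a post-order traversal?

6

Post-order visits the left subtree, then the right subtree, then the node.
At iris: go left to pear.
  At pear: no left child.
  At pear: go right to lime.
    At lime: go left to plum.
      At plum: no left child.
      At plum: go right to bay.
        bay is a leaf — visit bay.
      Visit plum.
    At lime: go right to ivy.
      At ivy: go left to mint.
        mint is a leaf — visit mint.
      At ivy: no right child.
      Visit ivy.
    Visit lime.
  Visit pear.
At iris: go right to sage.
  At sage: go left to moss.
    At moss: go left to aster.
      At aster: go left to fern.
        At fern: go left to fir.
          fir is a leaf — visit fir.
        At fern: no right child.
        Visit fern.
      At aster: no right child.
      Visit aster.
    At moss: go right to rose.
      rose is a leaf — visit rose.
    Visit moss.
  At sage: go right to hop.
    At hop: go left to yew.
      At yew: no left child.
      At yew: go right to lily.
        lily is a leaf — visit lily.
      Visit yew.
    At hop: no right child.
    Visit hop.
  Visit sage.
Visit iris.
Full post-order sequence: bay, plum, mint, ivy, lime, pear, fir, fern, aster, rose, moss, lily, yew, hop, sage, iris.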